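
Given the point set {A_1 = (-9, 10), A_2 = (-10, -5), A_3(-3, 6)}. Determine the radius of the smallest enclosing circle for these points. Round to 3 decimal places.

7.517

Side lengths²: A_1A_2² = 226, A_1A_3² = 52, A_2A_3² = 170.
Since A_1A_2² = 226 ≥ 170 + 52 = 222, the angle opposite A_1A_2 is not acute, so the smallest enclosing circle has A_1A_2 as diameter.
Centre = midpoint of A_1A_2 = (-9.5, 2.5), r² = 226/4 = 56.5.
r = √(56.5) ≈ 7.517.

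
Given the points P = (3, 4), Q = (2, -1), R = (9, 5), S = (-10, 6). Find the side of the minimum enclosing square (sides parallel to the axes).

The bounding box has width 19 and height 7.
An axis-aligned square enclosing the set must have side ≥ max(width, height).
So the minimum side is max(19, 7) = 19.

19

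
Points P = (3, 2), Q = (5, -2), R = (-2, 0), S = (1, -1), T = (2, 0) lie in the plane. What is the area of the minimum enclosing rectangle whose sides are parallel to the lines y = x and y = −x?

In coordinates u = x + y, v = x − y the rectangle is axis-aligned; the map (x,y)→(u,v) scales areas by 2.
u-values: 5, 3, -2, 0, 2; range = 5 − (-2) = 7.
v-values: 1, 7, -2, 2, 2; range = 7 − (-2) = 9.
Area = (7 × 9) / 2 = 31.5.

31.5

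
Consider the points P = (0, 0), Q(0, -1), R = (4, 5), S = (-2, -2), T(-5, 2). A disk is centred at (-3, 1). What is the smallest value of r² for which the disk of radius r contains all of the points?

65

The required radius is the distance from (-3, 1) to the farthest point.
Squared distances: 10, 13, 65, 10, 5.
Maximum is 65, attained at R.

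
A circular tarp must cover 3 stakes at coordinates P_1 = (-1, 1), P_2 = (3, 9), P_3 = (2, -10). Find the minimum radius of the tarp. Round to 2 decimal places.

Side lengths²: P_1P_2² = 80, P_1P_3² = 130, P_2P_3² = 362.
Since P_2P_3² = 362 ≥ 130 + 80 = 210, the angle opposite P_2P_3 is not acute, so the smallest enclosing circle has P_2P_3 as diameter.
Centre = midpoint of P_2P_3 = (2.5, -0.5), r² = 362/4 = 90.5.
r = √(90.5) ≈ 9.51.

9.51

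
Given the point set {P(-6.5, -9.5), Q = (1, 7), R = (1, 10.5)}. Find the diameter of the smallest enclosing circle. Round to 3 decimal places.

Side lengths²: PQ² = 328.5, PR² = 456.25, QR² = 12.25.
Since PR² = 456.25 ≥ 328.5 + 12.25 = 340.75, the angle opposite PR is not acute, so the smallest enclosing circle has PR as diameter.
Centre = midpoint of PR = (-2.75, 0.5), r² = 456.25/4 = 114.0625.
Diameter = 2r = 2√(114.0625) ≈ 21.360.

21.360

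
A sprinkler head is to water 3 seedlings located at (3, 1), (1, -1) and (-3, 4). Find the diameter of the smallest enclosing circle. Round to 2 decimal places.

Call the three points A, B, C in the order given.
Side lengths²: AB² = 8, AC² = 45, BC² = 41.
Since AC² = 45 < 41 + 8 = 49, the triangle is acute, so the smallest enclosing circle is the circumcircle.
Circumcentre = (-1/6, 13/6), r² = 205/18.
Diameter = 2r = 2√(205/18) ≈ 6.75.

6.75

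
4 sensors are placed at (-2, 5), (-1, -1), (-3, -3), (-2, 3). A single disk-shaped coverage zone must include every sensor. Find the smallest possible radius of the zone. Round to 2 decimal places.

The farthest pair is (-2, 5)–(-3, -3) with squared distance 65. The circle on this segment as diameter has centre (-2.5, 1) and r² = 65/4 = 16.25.
Check (-1, -1): distance² to centre = 6.25 ≤ 16.25, so it lies inside.
All remaining points lie in this disk, and no smaller disk contains both endpoints, so this is the minimum enclosing circle.
r = √(16.25) ≈ 4.03.

4.03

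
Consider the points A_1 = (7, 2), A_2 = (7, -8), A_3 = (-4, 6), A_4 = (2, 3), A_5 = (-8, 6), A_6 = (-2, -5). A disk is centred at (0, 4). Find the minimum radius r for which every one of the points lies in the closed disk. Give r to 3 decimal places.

13.892

The required radius is the distance from (0, 4) to the farthest point.
Squared distances: 53, 193, 20, 5, 68, 85.
Maximum is 193, attained at A_2.
r = √193 ≈ 13.892.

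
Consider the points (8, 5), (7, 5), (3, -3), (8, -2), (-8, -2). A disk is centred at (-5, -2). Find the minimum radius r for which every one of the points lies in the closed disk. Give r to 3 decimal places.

The required radius is the distance from (-5, -2) to the farthest point.
Squared distances: 218, 193, 65, 169, 9.
Maximum is 218, attained at (8, 5).
r = √218 ≈ 14.765.

14.765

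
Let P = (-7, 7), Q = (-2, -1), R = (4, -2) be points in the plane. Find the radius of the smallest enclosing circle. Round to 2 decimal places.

7.11

Side lengths²: PQ² = 89, PR² = 202, QR² = 37.
Since PR² = 202 ≥ 89 + 37 = 126, the angle opposite PR is not acute, so the smallest enclosing circle has PR as diameter.
Centre = midpoint of PR = (-1.5, 2.5), r² = 202/4 = 50.5.
r = √(50.5) ≈ 7.11.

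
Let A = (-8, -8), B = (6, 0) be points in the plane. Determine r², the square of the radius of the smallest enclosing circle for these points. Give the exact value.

The smallest circle enclosing two points has them as diameter endpoints.
Centre = midpoint = (-1, -4); r² = |AB|²/4 = 260/4 = 65.

65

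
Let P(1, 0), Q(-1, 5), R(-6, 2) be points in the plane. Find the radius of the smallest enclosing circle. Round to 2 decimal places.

3.69

Side lengths²: PQ² = 29, PR² = 53, QR² = 34.
Since PR² = 53 < 34 + 29 = 63, the triangle is acute, so the smallest enclosing circle is the circumcircle.
Circumcentre = (-145/62, 97/62), r² = 26129/1922.
r = √(26129/1922) ≈ 3.69.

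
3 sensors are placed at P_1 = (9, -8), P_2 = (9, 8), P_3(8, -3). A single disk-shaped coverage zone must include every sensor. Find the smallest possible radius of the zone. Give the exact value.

8

Side lengths²: P_1P_2² = 256, P_1P_3² = 26, P_2P_3² = 122.
Since P_1P_2² = 256 ≥ 122 + 26 = 148, the angle opposite P_1P_2 is not acute, so the smallest enclosing circle has P_1P_2 as diameter.
Centre = midpoint of P_1P_2 = (9, 0), r² = 256/4 = 64.
r = √64 = 8.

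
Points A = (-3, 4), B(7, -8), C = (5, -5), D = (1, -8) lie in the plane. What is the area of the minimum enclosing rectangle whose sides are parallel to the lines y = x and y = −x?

In coordinates u = x + y, v = x − y the rectangle is axis-aligned; the map (x,y)→(u,v) scales areas by 2.
u-values: 1, -1, 0, -7; range = 1 − (-7) = 8.
v-values: -7, 15, 10, 9; range = 15 − (-7) = 22.
Area = (8 × 22) / 2 = 88.

88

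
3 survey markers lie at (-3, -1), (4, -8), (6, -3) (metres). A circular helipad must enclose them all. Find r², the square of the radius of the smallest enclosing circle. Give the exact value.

2465/98

Call the three points A, B, C in the order given.
Side lengths²: AB² = 98, AC² = 85, BC² = 29.
Since AB² = 98 < 85 + 29 = 114, the triangle is acute, so the smallest enclosing circle is the circumcircle.
Circumcentre = (15/14, -55/14), r² = 2465/98.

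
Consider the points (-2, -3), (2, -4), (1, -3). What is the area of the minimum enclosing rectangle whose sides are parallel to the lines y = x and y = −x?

7.5

In coordinates u = x + y, v = x − y the rectangle is axis-aligned; the map (x,y)→(u,v) scales areas by 2.
u-values: -5, -2, -2; range = -2 − (-5) = 3.
v-values: 1, 6, 4; range = 6 − 1 = 5.
Area = (3 × 5) / 2 = 7.5.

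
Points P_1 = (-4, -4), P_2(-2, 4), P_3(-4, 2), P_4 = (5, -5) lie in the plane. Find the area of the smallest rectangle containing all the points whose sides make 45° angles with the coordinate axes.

In coordinates u = x + y, v = x − y the rectangle is axis-aligned; the map (x,y)→(u,v) scales areas by 2.
u-values: -8, 2, -2, 0; range = 2 − (-8) = 10.
v-values: 0, -6, -6, 10; range = 10 − (-6) = 16.
Area = (10 × 16) / 2 = 80.

80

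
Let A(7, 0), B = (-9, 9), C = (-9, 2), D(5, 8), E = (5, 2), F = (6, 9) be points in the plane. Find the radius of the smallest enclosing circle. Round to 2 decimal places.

A smallest enclosing disk is always determined by at most three of the input points on its boundary.
The farthest pair is A–B with squared distance 337. The circle on this segment as diameter has centre (-1, 4.5) and r² = 337/4 = 84.25.
Check C: distance² to centre = 70.25 ≤ 84.25, so it lies inside.
All remaining points lie in this disk, and no smaller disk contains both endpoints, so this is the minimum enclosing circle.
r = √(84.25) ≈ 9.18.

9.18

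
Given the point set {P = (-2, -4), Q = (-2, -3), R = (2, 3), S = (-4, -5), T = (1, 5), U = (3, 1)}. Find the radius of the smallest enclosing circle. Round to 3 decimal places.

5.590

The farthest pair is S–T with squared distance 125. The circle on this segment as diameter has centre (-1.5, 0) and r² = 125/4 = 31.25.
Check P: distance² to centre = 16.25 ≤ 31.25, so it lies inside.
All remaining points lie in this disk, and no smaller disk contains both endpoints, so this is the minimum enclosing circle.
r = √(31.25) ≈ 5.590.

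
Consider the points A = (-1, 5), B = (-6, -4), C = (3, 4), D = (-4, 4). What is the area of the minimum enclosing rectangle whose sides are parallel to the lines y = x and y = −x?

In coordinates u = x + y, v = x − y the rectangle is axis-aligned; the map (x,y)→(u,v) scales areas by 2.
u-values: 4, -10, 7, 0; range = 7 − (-10) = 17.
v-values: -6, -2, -1, -8; range = -1 − (-8) = 7.
Area = (17 × 7) / 2 = 59.5.

59.5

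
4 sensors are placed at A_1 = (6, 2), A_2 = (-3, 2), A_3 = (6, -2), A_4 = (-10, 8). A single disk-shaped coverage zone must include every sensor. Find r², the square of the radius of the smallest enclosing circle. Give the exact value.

The minimum enclosing circle of a finite set is fixed by two of the points (as a diameter) or three (as a circumcircle).
The farthest pair is A_3–A_4 with squared distance 356. The circle on this segment as diameter has centre (-2, 3) and r² = 356/4 = 89.
Check A_1: distance² to centre = 65 ≤ 89, so it lies inside.
All remaining points lie in this disk, and no smaller disk contains both endpoints, so this is the minimum enclosing circle.

89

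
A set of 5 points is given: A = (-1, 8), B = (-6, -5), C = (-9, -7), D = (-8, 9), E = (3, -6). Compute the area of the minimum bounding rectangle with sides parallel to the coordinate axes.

192

x ranges over [-9, 3], width 12.
y ranges over [-7, 9], height 16.
Area = 12 × 16 = 192.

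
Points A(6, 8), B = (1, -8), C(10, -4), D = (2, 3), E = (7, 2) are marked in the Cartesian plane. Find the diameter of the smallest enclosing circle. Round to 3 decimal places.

By Welzl's lemma the MEC is supported by two points (diametrically opposite) or three points (on a circumcircle).
The farthest pair is A–B with squared distance 281. The circle on this segment as diameter has centre (3.5, 0) and r² = 281/4 = 70.25.
Check C: distance² to centre = 58.25 ≤ 70.25, so it lies inside.
All remaining points lie in this disk, and no smaller disk contains both endpoints, so this is the minimum enclosing circle.
Diameter = 2r = 2√(70.25) ≈ 16.763.

16.763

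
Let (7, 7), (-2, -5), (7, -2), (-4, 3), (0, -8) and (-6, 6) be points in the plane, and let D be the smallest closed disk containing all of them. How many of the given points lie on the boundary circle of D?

3

The minimum enclosing circle is determined by three boundary points: (7, 7), (0, -8), (-6, 6).
Their circumcentre is (89/94, 65/94) with r² = 337705/4418.
The farthest remaining point (7, -2) is at distance² 193885/4418 ≤ 337705/4418.
The points at distance exactly r from the centre are (7, 7), (0, -8), (-6, 6) — 3 points.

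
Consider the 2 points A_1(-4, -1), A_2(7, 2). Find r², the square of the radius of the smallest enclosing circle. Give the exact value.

32.5

The smallest circle enclosing two points has them as diameter endpoints.
Centre = midpoint = (1.5, 0.5); r² = |A_1A_2|²/4 = 130/4 = 32.5.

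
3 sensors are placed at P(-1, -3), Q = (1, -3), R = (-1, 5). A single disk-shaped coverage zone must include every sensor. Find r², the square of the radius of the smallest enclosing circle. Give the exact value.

17

Side lengths²: PQ² = 4, PR² = 64, QR² = 68.
Since QR² = 68 ≥ 64 + 4 = 68, the angle opposite QR is not acute, so the smallest enclosing circle has QR as diameter.
Centre = midpoint of QR = (0, 1), r² = 68/4 = 17.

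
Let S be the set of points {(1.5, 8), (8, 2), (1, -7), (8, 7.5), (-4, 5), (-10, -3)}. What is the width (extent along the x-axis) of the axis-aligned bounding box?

18

max x = 8, min x = -10, so width = 18.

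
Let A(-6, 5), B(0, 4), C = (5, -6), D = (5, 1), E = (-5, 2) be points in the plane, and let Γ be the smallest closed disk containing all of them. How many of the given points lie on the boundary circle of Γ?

By Welzl's lemma the MEC is supported by two points (diametrically opposite) or three points (on a circumcircle).
The farthest pair is A–C with squared distance 242. The circle on this segment as diameter has centre (-0.5, -0.5) and r² = 242/4 = 60.5.
Check B: distance² to centre = 20.5 ≤ 60.5, so it lies inside.
All remaining points lie in this disk, and no smaller disk contains both endpoints, so this is the minimum enclosing circle.
The points at distance exactly r from the centre are A, C — 2 points.

2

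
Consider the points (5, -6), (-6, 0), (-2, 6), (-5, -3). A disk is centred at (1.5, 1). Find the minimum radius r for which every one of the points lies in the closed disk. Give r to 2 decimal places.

The required radius is the distance from (1.5, 1) to the farthest point.
Squared distances: 61.25, 57.25, 37.25, 58.25.
Maximum is 61.25, attained at (5, -6).
r = √(61.25) ≈ 7.83.

7.83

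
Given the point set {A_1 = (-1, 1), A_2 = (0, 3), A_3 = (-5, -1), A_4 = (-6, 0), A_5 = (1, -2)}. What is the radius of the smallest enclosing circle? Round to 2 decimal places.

3.77

By Welzl's lemma the MEC is supported by two points (diametrically opposite) or three points (on a circumcircle).
The minimum enclosing circle is determined by three boundary points: A_2, A_4, A_5.
Their circumcentre is (-49/22, -1/22) with r² = 3445/242.
The farthest remaining point A_3 is at distance² 2081/242 ≤ 3445/242.
r = √(3445/242) ≈ 3.77.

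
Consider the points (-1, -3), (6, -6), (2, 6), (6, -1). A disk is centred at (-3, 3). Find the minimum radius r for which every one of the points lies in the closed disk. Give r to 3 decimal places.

The required radius is the distance from (-3, 3) to the farthest point.
Squared distances: 40, 162, 34, 97.
Maximum is 162, attained at (6, -6).
r = √162 ≈ 12.728.

12.728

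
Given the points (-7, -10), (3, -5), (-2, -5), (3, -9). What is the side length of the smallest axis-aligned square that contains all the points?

10

The bounding box has width 10 and height 5.
An axis-aligned square enclosing the set must have side ≥ max(width, height).
So the minimum side is max(10, 5) = 10.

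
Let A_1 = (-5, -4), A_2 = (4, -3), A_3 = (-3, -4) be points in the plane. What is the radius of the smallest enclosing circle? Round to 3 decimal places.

Side lengths²: A_1A_2² = 82, A_1A_3² = 4, A_2A_3² = 50.
Since A_1A_2² = 82 ≥ 50 + 4 = 54, the angle opposite A_1A_2 is not acute, so the smallest enclosing circle has A_1A_2 as diameter.
Centre = midpoint of A_1A_2 = (-0.5, -3.5), r² = 82/4 = 20.5.
r = √(20.5) ≈ 4.528.

4.528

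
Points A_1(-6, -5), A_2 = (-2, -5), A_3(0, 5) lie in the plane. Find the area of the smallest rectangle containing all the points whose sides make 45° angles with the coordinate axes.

64

In coordinates u = x + y, v = x − y the rectangle is axis-aligned; the map (x,y)→(u,v) scales areas by 2.
u-values: -11, -7, 5; range = 5 − (-11) = 16.
v-values: -1, 3, -5; range = 3 − (-5) = 8.
Area = (16 × 8) / 2 = 64.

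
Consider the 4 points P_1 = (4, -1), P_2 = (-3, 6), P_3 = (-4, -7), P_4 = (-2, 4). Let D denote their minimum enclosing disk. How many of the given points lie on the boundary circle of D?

3

A smallest enclosing disk is always determined by at most three of the input points on its boundary.
The minimum enclosing circle is determined by three boundary points: P_1, P_2, P_3.
Their circumcentre is (-18/7, -4/7) with r² = 2125/49.
The farthest remaining point P_4 is at distance² 1040/49 ≤ 2125/49.
The points at distance exactly r from the centre are P_1, P_2, P_3 — 3 points.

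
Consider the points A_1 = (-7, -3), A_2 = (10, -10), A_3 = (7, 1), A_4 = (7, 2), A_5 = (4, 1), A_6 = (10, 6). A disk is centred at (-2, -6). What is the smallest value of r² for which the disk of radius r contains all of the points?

The required radius is the distance from (-2, -6) to the farthest point.
Squared distances: 34, 160, 130, 145, 85, 288.
Maximum is 288, attained at A_6.

288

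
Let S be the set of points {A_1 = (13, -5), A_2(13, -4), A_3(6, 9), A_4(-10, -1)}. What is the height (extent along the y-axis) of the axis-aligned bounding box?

14

max y = 9, min y = -5, so height = 14.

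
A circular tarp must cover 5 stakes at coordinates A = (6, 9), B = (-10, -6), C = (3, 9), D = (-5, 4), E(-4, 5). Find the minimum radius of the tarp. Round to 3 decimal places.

The minimum enclosing circle of a finite set is fixed by two of the points (as a diameter) or three (as a circumcircle).
The farthest pair is A–B with squared distance 481. The circle on this segment as diameter has centre (-2, 1.5) and r² = 481/4 = 120.25.
Check C: distance² to centre = 81.25 ≤ 120.25, so it lies inside.
All remaining points lie in this disk, and no smaller disk contains both endpoints, so this is the minimum enclosing circle.
r = √(120.25) ≈ 10.966.

10.966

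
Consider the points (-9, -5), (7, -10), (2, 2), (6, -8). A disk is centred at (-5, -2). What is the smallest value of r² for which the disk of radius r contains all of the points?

The required radius is the distance from (-5, -2) to the farthest point.
Squared distances: 25, 208, 65, 157.
Maximum is 208, attained at (7, -10).

208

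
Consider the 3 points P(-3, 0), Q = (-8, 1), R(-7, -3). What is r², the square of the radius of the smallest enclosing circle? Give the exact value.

5525/722

Side lengths²: PQ² = 26, PR² = 25, QR² = 17.
Since PQ² = 26 < 25 + 17 = 42, the triangle is acute, so the smallest enclosing circle is the circumcircle.
Circumcentre = (-217/38, -21/38), r² = 5525/722.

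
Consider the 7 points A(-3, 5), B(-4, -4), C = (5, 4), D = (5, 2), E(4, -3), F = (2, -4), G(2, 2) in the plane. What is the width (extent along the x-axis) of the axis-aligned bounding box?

max x = 5, min x = -4, so width = 9.

9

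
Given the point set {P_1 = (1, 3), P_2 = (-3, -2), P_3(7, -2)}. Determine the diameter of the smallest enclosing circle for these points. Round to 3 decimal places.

10.002

Side lengths²: P_1P_2² = 41, P_1P_3² = 61, P_2P_3² = 100.
Since P_2P_3² = 100 < 61 + 41 = 102, the triangle is acute, so the smallest enclosing circle is the circumcircle.
Circumcentre = (2, -1.9), r² = 25.01.
Diameter = 2r = 2√(25.01) ≈ 10.002.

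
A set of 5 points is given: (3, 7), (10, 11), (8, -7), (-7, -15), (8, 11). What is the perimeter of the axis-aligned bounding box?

86

Width = max x − min x = 10 − (-7) = 17.
Height = max y − min y = 11 − (-15) = 26.
Perimeter = 2(17 + 26) = 86.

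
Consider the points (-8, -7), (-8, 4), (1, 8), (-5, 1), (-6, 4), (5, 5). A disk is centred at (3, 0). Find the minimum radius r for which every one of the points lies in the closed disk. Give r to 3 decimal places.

The required radius is the distance from (3, 0) to the farthest point.
Squared distances: 170, 137, 68, 65, 97, 29.
Maximum is 170, attained at (-8, -7).
r = √170 ≈ 13.038.

13.038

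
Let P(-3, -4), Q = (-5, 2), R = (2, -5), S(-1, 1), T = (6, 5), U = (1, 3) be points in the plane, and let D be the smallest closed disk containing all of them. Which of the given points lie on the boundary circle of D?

A smallest enclosing disk is always determined by at most three of the input points on its boundary.
The minimum enclosing circle is determined by three boundary points: P, Q, T.
Their circumcentre is (1.25, 0.75) with r² = 40.625.
The farthest remaining point R is at distance² 33.625 ≤ 40.625.
The points at distance exactly r from the centre are P, Q, T — 3 points.

P, Q, T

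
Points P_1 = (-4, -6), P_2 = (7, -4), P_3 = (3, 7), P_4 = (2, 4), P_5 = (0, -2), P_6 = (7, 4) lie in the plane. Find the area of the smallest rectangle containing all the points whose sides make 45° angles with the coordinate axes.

157.5

In coordinates u = x + y, v = x − y the rectangle is axis-aligned; the map (x,y)→(u,v) scales areas by 2.
u-values: -10, 3, 10, 6, -2, 11; range = 11 − (-10) = 21.
v-values: 2, 11, -4, -2, 2, 3; range = 11 − (-4) = 15.
Area = (21 × 15) / 2 = 157.5.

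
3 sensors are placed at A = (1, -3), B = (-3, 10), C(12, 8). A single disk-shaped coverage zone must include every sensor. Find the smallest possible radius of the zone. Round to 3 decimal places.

8.561

Side lengths²: AB² = 185, AC² = 242, BC² = 229.
Since AC² = 242 < 229 + 185 = 414, the triangle is acute, so the smallest enclosing circle is the circumcircle.
Circumcentre = (135/34, 171/34), r² = 42365/578.
r = √(42365/578) ≈ 8.561.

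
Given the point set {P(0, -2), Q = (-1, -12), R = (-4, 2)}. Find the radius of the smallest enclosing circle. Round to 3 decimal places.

Side lengths²: PQ² = 101, PR² = 32, QR² = 205.
Since QR² = 205 ≥ 101 + 32 = 133, the angle opposite QR is not acute, so the smallest enclosing circle has QR as diameter.
Centre = midpoint of QR = (-2.5, -5), r² = 205/4 = 51.25.
r = √(51.25) ≈ 7.159.

7.159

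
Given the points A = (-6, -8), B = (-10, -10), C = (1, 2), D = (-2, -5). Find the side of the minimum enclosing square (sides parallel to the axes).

The bounding box has width 11 and height 12.
An axis-aligned square enclosing the set must have side ≥ max(width, height).
So the minimum side is max(11, 12) = 12.

12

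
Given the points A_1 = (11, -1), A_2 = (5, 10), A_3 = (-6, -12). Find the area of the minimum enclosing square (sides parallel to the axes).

The bounding box has width 17 and height 22.
An axis-aligned square enclosing the set must have side ≥ max(width, height).
So the minimum side is max(17, 22) = 22.
Area = 22² = 484.

484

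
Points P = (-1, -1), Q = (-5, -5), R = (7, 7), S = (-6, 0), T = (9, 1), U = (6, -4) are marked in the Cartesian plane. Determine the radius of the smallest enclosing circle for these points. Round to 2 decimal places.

8.49

The minimum enclosing circle of a finite set is fixed by two of the points (as a diameter) or three (as a circumcircle).
The farthest pair is Q–R with squared distance 288. The circle on this segment as diameter has centre (1, 1) and r² = 288/4 = 72.
Check P: distance² to centre = 8 ≤ 72, so it lies inside.
All remaining points lie in this disk, and no smaller disk contains both endpoints, so this is the minimum enclosing circle.
r = √72 ≈ 8.49.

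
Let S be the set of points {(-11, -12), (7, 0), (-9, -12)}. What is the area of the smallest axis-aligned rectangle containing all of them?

216

x ranges over [-11, 7], width 18.
y ranges over [-12, 0], height 12.
Area = 18 × 12 = 216.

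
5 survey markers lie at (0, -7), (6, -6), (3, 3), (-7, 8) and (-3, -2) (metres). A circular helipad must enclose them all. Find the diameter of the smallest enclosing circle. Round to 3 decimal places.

A smallest enclosing disk is always determined by at most three of the input points on its boundary.
The farthest pair is (6, -6)–(-7, 8) with squared distance 365. The circle on this segment as diameter has centre (-0.5, 1) and r² = 365/4 = 91.25.
Check (0, -7): distance² to centre = 64.25 ≤ 91.25, so it lies inside.
All remaining points lie in this disk, and no smaller disk contains both endpoints, so this is the minimum enclosing circle.
Diameter = 2r = 2√(91.25) ≈ 19.105.

19.105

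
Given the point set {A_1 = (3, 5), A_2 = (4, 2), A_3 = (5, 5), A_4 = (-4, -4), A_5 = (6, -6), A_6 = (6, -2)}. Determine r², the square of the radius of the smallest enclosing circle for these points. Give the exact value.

793/18

A smallest enclosing disk is always determined by at most three of the input points on its boundary.
The minimum enclosing circle is determined by three boundary points: A_3, A_4, A_5.
Their circumcentre is (11/6, -5/6) with r² = 793/18.
The farthest remaining point A_1 is at distance² 637/18 ≤ 793/18.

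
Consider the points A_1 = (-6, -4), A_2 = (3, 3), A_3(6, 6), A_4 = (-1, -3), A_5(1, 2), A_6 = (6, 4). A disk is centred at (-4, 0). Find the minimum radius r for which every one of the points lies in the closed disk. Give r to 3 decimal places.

The required radius is the distance from (-4, 0) to the farthest point.
Squared distances: 20, 58, 136, 18, 29, 116.
Maximum is 136, attained at A_3.
r = √136 ≈ 11.662.

11.662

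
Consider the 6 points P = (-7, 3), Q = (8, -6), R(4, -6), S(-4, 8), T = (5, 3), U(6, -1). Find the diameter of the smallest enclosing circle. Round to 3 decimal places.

18.439

By Welzl's lemma the MEC is supported by two points (diametrically opposite) or three points (on a circumcircle).
The farthest pair is Q–S with squared distance 340. The circle on this segment as diameter has centre (2, 1) and r² = 340/4 = 85.
Check P: distance² to centre = 85 ≤ 85, so it lies inside.
All remaining points lie in this disk, and no smaller disk contains both endpoints, so this is the minimum enclosing circle.
Diameter = 2r = 2√85 ≈ 18.439.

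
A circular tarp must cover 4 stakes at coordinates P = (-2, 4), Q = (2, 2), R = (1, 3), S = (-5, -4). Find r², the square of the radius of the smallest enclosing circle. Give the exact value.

31025/1444

A smallest enclosing disk is always determined by at most three of the input points on its boundary.
The minimum enclosing circle is determined by three boundary points: P, Q, S.
Their circumcentre is (-69/38, -12/19) with r² = 31025/1444.
The farthest remaining point R is at distance² 30493/1444 ≤ 31025/1444.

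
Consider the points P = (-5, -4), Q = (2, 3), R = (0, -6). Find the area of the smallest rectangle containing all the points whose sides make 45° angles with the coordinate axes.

49

In coordinates u = x + y, v = x − y the rectangle is axis-aligned; the map (x,y)→(u,v) scales areas by 2.
u-values: -9, 5, -6; range = 5 − (-9) = 14.
v-values: -1, -1, 6; range = 6 − (-1) = 7.
Area = (14 × 7) / 2 = 49.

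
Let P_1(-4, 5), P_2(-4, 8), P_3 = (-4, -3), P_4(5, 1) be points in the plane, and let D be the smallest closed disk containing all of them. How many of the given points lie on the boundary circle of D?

3

The minimum enclosing circle of a finite set is fixed by two of the points (as a diameter) or three (as a circumcircle).
The minimum enclosing circle is determined by three boundary points: P_2, P_3, P_4.
Their circumcentre is (-19/18, 2.5) with r² = 6305/162.
The farthest remaining point P_1 is at distance² 2417/162 ≤ 6305/162.
The points at distance exactly r from the centre are P_2, P_3, P_4 — 3 points.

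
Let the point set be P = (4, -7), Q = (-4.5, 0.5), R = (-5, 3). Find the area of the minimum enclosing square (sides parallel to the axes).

100

The bounding box has width 9 and height 10.
An axis-aligned square enclosing the set must have side ≥ max(width, height).
So the minimum side is max(9, 10) = 10.
Area = 10² = 100.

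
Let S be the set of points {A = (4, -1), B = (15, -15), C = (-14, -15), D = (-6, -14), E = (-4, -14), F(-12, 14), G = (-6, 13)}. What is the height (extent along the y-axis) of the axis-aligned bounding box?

max y = 14, min y = -15, so height = 29.

29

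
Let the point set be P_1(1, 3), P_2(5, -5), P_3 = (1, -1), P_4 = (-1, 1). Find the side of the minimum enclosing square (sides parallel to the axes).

8

The bounding box has width 6 and height 8.
An axis-aligned square enclosing the set must have side ≥ max(width, height).
So the minimum side is max(6, 8) = 8.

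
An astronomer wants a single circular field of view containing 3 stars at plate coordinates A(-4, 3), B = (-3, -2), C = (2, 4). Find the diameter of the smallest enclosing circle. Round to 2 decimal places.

7.81

Side lengths²: AB² = 26, AC² = 37, BC² = 61.
Since BC² = 61 < 37 + 26 = 63, the triangle is acute, so the smallest enclosing circle is the circumcircle.
Circumcentre = (-37/62, 67/62), r² = 29341/1922.
Diameter = 2r = 2√(29341/1922) ≈ 7.81.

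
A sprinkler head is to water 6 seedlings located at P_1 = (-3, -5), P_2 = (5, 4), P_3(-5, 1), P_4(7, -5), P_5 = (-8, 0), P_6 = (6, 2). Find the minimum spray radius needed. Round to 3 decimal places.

7.931

The minimum enclosing circle is determined by three boundary points: P_2, P_4, P_5.
Their circumcentre is (-0.3, -1.9) with r² = 62.9.
The farthest remaining point P_6 is at distance² 54.9 ≤ 62.9.
r = √(62.9) ≈ 7.931.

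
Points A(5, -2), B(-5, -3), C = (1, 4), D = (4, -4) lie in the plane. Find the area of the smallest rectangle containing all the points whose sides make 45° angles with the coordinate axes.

71.5

In coordinates u = x + y, v = x − y the rectangle is axis-aligned; the map (x,y)→(u,v) scales areas by 2.
u-values: 3, -8, 5, 0; range = 5 − (-8) = 13.
v-values: 7, -2, -3, 8; range = 8 − (-3) = 11.
Area = (13 × 11) / 2 = 71.5.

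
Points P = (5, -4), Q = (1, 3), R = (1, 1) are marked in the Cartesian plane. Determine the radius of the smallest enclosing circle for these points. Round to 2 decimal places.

Side lengths²: PQ² = 65, PR² = 41, QR² = 4.
Since PQ² = 65 ≥ 41 + 4 = 45, the angle opposite PQ is not acute, so the smallest enclosing circle has PQ as diameter.
Centre = midpoint of PQ = (3, -0.5), r² = 65/4 = 16.25.
r = √(16.25) ≈ 4.03.

4.03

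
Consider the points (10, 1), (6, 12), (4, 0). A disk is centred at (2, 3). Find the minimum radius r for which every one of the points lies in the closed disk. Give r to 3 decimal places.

The required radius is the distance from (2, 3) to the farthest point.
Squared distances: 68, 97, 13.
Maximum is 97, attained at (6, 12).
r = √97 ≈ 9.849.

9.849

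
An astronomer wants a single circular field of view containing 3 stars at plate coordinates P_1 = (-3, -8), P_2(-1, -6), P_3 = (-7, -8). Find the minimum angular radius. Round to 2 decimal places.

3.16

Side lengths²: P_1P_2² = 8, P_1P_3² = 16, P_2P_3² = 40.
Since P_2P_3² = 40 ≥ 16 + 8 = 24, the angle opposite P_2P_3 is not acute, so the smallest enclosing circle has P_2P_3 as diameter.
Centre = midpoint of P_2P_3 = (-4, -7), r² = 40/4 = 10.
r = √10 ≈ 3.16.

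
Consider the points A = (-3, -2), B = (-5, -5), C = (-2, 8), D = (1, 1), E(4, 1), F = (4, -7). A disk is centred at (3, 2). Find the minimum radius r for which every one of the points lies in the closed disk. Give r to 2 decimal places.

The required radius is the distance from (3, 2) to the farthest point.
Squared distances: 52, 113, 61, 5, 2, 82.
Maximum is 113, attained at B.
r = √113 ≈ 10.63.

10.63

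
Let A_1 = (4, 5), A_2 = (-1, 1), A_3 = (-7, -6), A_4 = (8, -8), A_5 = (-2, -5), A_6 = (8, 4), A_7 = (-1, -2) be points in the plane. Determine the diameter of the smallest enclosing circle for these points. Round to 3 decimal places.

18.187

By Welzl's lemma the MEC is supported by two points (diametrically opposite) or three points (on a circumcircle).
The minimum enclosing circle is determined by three boundary points: A_3, A_4, A_6.
Their circumcentre is (7/6, -2) with r² = 2977/36.
The farthest remaining point A_1 is at distance² 2053/36 ≤ 2977/36.
Diameter = 2r = 2√(2977/36) ≈ 18.187.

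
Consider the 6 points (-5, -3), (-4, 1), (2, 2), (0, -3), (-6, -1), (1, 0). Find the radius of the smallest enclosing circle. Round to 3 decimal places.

By Welzl's lemma the MEC is supported by two points (diametrically opposite) or three points (on a circumcircle).
The minimum enclosing circle is determined by three boundary points: (-5, -3), (2, 2), (-6, -1).
Their circumcentre is (-67/38, -5/38) with r² = 13505/722.
The farthest remaining point (0, -3) is at distance² 8185/722 ≤ 13505/722.
r = √(13505/722) ≈ 4.325.

4.325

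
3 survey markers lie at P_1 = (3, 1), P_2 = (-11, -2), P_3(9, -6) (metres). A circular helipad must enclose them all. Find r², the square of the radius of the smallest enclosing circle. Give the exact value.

Side lengths²: P_1P_2² = 205, P_1P_3² = 85, P_2P_3² = 416.
Since P_2P_3² = 416 ≥ 205 + 85 = 290, the angle opposite P_2P_3 is not acute, so the smallest enclosing circle has P_2P_3 as diameter.
Centre = midpoint of P_2P_3 = (-1, -4), r² = 416/4 = 104.

104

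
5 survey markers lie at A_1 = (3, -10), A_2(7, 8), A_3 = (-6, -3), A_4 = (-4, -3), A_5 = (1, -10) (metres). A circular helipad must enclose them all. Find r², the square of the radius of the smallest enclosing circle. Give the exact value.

By Welzl's lemma the MEC is supported by two points (diametrically opposite) or three points (on a circumcircle).
The minimum enclosing circle is determined by three boundary points: A_2, A_3, A_5.
Their circumcentre is (3.25, -0.75) with r² = 90.625.
The farthest remaining point A_1 is at distance² 85.625 ≤ 90.625.

90.625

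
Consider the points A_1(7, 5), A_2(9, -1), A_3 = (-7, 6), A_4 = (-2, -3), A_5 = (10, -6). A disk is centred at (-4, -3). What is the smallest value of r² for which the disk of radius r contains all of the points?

205

The required radius is the distance from (-4, -3) to the farthest point.
Squared distances: 185, 173, 90, 4, 205.
Maximum is 205, attained at A_5.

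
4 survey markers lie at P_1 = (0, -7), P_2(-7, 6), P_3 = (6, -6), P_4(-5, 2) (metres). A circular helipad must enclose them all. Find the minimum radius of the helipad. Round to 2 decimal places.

The farthest pair is P_2–P_3 with squared distance 313. The circle on this segment as diameter has centre (-0.5, 0) and r² = 313/4 = 78.25.
Check P_1: distance² to centre = 49.25 ≤ 78.25, so it lies inside.
All remaining points lie in this disk, and no smaller disk contains both endpoints, so this is the minimum enclosing circle.
r = √(78.25) ≈ 8.85.

8.85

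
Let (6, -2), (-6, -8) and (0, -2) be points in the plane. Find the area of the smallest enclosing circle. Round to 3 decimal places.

141.372

Call the three points A, B, C in the order given.
Side lengths²: AB² = 180, AC² = 36, BC² = 72.
Since AB² = 180 ≥ 72 + 36 = 108, the angle opposite AB is not acute, so the smallest enclosing circle has AB as diameter.
Centre = midpoint of AB = (0, -5), r² = 180/4 = 45.
Area = π·r² = π·45 ≈ 141.372.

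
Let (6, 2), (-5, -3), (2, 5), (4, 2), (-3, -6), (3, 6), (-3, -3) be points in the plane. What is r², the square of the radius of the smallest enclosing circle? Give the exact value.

45

The minimum enclosing circle of a finite set is fixed by two of the points (as a diameter) or three (as a circumcircle).
The farthest pair is (-3, -6)–(3, 6) with squared distance 180. The circle on this segment as diameter has centre (0, 0) and r² = 180/4 = 45.
Check (6, 2): distance² to centre = 40 ≤ 45, so it lies inside.
All remaining points lie in this disk, and no smaller disk contains both endpoints, so this is the minimum enclosing circle.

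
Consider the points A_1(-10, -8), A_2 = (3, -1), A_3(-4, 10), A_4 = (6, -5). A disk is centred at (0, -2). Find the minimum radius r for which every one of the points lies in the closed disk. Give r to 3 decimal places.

The required radius is the distance from (0, -2) to the farthest point.
Squared distances: 136, 10, 160, 45.
Maximum is 160, attained at A_3.
r = √160 ≈ 12.649.

12.649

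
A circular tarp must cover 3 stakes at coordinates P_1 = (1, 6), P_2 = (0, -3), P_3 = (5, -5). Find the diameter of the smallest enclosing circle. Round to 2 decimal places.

Side lengths²: P_1P_2² = 82, P_1P_3² = 137, P_2P_3² = 29.
Since P_1P_3² = 137 ≥ 82 + 29 = 111, the angle opposite P_1P_3 is not acute, so the smallest enclosing circle has P_1P_3 as diameter.
Centre = midpoint of P_1P_3 = (3, 0.5), r² = 137/4 = 34.25.
Diameter = 2r = 2√(34.25) ≈ 11.70.

11.70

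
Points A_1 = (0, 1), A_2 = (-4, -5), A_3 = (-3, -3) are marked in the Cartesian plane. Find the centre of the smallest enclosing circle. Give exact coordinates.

(-2, -2)

Side lengths²: A_1A_2² = 52, A_1A_3² = 25, A_2A_3² = 5.
Since A_1A_2² = 52 ≥ 25 + 5 = 30, the angle opposite A_1A_2 is not acute, so the smallest enclosing circle has A_1A_2 as diameter.
Centre = midpoint of A_1A_2 = (-2, -2), r² = 52/4 = 13.
Centre = (-2, -2).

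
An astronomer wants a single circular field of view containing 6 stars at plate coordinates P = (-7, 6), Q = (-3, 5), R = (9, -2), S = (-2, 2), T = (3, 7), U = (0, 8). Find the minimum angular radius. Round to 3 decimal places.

The farthest pair is P–R with squared distance 320. The circle on this segment as diameter has centre (1, 2) and r² = 320/4 = 80.
Check Q: distance² to centre = 25 ≤ 80, so it lies inside.
All remaining points lie in this disk, and no smaller disk contains both endpoints, so this is the minimum enclosing circle.
r = √80 ≈ 8.944.

8.944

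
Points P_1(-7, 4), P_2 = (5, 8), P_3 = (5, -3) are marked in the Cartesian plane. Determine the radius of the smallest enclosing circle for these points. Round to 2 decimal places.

Side lengths²: P_1P_2² = 160, P_1P_3² = 193, P_2P_3² = 121.
Since P_1P_3² = 193 < 160 + 121 = 281, the triangle is acute, so the smallest enclosing circle is the circumcircle.
Circumcentre = (1/6, 2.5), r² = 965/18.
r = √(965/18) ≈ 7.32.

7.32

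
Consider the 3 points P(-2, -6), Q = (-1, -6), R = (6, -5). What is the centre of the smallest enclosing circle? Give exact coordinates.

Side lengths²: PQ² = 1, PR² = 65, QR² = 50.
Since PR² = 65 ≥ 50 + 1 = 51, the angle opposite PR is not acute, so the smallest enclosing circle has PR as diameter.
Centre = midpoint of PR = (2, -5.5), r² = 65/4 = 16.25.
Centre = (2, -5.5).

(2, -5.5)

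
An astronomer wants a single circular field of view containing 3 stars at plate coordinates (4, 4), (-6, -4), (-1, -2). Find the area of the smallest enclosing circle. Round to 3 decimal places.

128.805

Call the three points A, B, C in the order given.
Side lengths²: AB² = 164, AC² = 61, BC² = 29.
Since AB² = 164 ≥ 61 + 29 = 90, the angle opposite AB is not acute, so the smallest enclosing circle has AB as diameter.
Centre = midpoint of AB = (-1, 0), r² = 164/4 = 41.
Area = π·r² = π·41 ≈ 128.805.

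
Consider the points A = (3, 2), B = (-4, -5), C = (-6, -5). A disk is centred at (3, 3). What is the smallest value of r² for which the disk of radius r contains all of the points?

The required radius is the distance from (3, 3) to the farthest point.
Squared distances: 1, 113, 145.
Maximum is 145, attained at C.

145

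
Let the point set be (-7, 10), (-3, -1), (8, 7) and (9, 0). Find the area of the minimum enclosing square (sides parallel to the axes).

The bounding box has width 16 and height 11.
An axis-aligned square enclosing the set must have side ≥ max(width, height).
So the minimum side is max(16, 11) = 16.
Area = 16² = 256.

256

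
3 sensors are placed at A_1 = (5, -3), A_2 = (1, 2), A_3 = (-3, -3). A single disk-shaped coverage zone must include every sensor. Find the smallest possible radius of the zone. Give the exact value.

Side lengths²: A_1A_2² = 41, A_1A_3² = 64, A_2A_3² = 41.
Since A_1A_3² = 64 < 41 + 41 = 82, the triangle is acute, so the smallest enclosing circle is the circumcircle.
Circumcentre = (1, -2.1), r² = 16.81.
r = √(16.81) = 4.1.

4.1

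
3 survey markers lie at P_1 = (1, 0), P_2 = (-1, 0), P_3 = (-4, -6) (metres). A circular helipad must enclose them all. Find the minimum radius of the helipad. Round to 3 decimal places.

Side lengths²: P_1P_2² = 4, P_1P_3² = 61, P_2P_3² = 45.
Since P_1P_3² = 61 ≥ 45 + 4 = 49, the angle opposite P_1P_3 is not acute, so the smallest enclosing circle has P_1P_3 as diameter.
Centre = midpoint of P_1P_3 = (-1.5, -3), r² = 61/4 = 15.25.
r = √(15.25) ≈ 3.905.

3.905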